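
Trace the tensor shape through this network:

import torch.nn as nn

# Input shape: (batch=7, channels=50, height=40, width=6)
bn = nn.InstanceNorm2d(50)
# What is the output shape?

Input shape: (7, 50, 40, 6)
Output shape: (7, 50, 40, 6)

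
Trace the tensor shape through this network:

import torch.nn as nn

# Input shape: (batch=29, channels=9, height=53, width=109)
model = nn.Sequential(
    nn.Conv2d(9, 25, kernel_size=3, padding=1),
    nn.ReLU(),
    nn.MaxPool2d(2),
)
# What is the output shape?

Input shape: (29, 9, 53, 109)
  -> after Conv2d: (29, 25, 53, 109)
  -> after ReLU: (29, 25, 53, 109)
Output shape: (29, 25, 26, 54)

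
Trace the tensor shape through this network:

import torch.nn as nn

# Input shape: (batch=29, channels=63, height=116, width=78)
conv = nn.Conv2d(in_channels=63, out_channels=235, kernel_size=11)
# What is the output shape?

Input shape: (29, 63, 116, 78)
Output shape: (29, 235, 106, 68)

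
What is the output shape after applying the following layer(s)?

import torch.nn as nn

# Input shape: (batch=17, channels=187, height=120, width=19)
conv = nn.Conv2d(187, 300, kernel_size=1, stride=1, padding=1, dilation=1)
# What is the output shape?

Input shape: (17, 187, 120, 19)
Output shape: (17, 300, 122, 21)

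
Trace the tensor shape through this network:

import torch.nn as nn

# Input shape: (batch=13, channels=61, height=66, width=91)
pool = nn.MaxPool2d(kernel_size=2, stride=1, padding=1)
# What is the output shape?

Input shape: (13, 61, 66, 91)
Output shape: (13, 61, 67, 92)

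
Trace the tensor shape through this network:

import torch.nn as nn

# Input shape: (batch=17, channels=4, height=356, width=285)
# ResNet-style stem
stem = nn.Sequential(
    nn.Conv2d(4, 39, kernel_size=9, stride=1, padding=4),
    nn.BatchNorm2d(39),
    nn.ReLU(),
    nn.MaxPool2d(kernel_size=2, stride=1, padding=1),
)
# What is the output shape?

Input shape: (17, 4, 356, 285)
  -> after Conv2d 9x9 stride=1: (17, 39, 356, 285)
Output shape: (17, 39, 357, 286)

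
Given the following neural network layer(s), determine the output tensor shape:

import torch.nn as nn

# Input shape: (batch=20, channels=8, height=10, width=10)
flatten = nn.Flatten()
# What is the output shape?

Input shape: (20, 8, 10, 10)
Output shape: (20, 800)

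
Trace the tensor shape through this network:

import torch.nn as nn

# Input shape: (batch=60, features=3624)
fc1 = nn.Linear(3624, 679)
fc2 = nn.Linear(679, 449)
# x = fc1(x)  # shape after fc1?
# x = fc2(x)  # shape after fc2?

Input shape: (60, 3624)
  -> after fc1: (60, 679)
Output shape: (60, 449)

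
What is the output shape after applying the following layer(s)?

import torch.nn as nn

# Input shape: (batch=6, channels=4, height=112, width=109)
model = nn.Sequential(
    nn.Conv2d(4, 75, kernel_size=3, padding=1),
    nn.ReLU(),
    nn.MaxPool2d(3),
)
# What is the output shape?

Input shape: (6, 4, 112, 109)
  -> after Conv2d: (6, 75, 112, 109)
  -> after ReLU: (6, 75, 112, 109)
Output shape: (6, 75, 37, 36)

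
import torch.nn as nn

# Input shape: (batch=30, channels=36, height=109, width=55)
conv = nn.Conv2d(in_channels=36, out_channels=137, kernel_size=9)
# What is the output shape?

Input shape: (30, 36, 109, 55)
Output shape: (30, 137, 101, 47)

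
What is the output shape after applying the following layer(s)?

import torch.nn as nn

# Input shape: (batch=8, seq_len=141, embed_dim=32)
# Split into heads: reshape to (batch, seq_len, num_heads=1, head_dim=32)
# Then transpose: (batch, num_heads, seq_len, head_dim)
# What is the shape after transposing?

Input shape: (8, 141, 32)
  -> after reshape: (8, 141, 1, 32)
Output shape: (8, 1, 141, 32)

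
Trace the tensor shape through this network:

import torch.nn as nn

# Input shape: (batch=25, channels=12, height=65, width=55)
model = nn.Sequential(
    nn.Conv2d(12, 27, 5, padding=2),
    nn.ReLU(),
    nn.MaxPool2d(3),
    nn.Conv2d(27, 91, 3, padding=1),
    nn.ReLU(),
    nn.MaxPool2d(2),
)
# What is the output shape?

Input shape: (25, 12, 65, 55)
  -> after first Conv2d: (25, 27, 65, 55)
  -> after first MaxPool2d: (25, 27, 21, 18)
  -> after second Conv2d: (25, 91, 21, 18)
Output shape: (25, 91, 10, 9)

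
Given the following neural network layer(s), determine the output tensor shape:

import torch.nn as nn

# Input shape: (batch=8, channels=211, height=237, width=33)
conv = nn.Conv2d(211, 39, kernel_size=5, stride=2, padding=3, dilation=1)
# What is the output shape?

Input shape: (8, 211, 237, 33)
Output shape: (8, 39, 120, 18)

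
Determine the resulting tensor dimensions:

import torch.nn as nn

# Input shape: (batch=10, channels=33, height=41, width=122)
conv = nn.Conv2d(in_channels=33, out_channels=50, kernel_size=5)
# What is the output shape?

Input shape: (10, 33, 41, 122)
Output shape: (10, 50, 37, 118)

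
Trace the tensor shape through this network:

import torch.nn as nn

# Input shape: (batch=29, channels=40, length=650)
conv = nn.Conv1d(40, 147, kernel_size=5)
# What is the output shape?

Input shape: (29, 40, 650)
Output shape: (29, 147, 646)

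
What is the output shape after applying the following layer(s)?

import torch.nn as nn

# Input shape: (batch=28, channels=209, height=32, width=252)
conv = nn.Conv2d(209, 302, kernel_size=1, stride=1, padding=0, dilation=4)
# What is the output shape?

Input shape: (28, 209, 32, 252)
Output shape: (28, 302, 32, 252)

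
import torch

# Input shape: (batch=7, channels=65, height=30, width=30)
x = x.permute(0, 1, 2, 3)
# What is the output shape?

Input shape: (7, 65, 30, 30)
Output shape: (7, 65, 30, 30)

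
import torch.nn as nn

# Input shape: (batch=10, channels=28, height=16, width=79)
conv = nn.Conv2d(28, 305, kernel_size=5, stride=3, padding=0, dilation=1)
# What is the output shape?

Input shape: (10, 28, 16, 79)
Output shape: (10, 305, 4, 25)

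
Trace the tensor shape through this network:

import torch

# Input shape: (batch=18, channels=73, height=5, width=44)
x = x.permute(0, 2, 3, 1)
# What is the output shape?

Input shape: (18, 73, 5, 44)
Output shape: (18, 5, 44, 73)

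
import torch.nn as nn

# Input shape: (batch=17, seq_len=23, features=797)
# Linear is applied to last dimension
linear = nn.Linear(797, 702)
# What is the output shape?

Input shape: (17, 23, 797)
Output shape: (17, 23, 702)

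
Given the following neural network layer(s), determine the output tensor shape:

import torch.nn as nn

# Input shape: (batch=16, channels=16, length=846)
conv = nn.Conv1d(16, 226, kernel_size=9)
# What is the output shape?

Input shape: (16, 16, 846)
Output shape: (16, 226, 838)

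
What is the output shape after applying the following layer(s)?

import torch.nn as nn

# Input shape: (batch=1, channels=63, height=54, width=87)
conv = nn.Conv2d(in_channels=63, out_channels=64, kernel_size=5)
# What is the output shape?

Input shape: (1, 63, 54, 87)
Output shape: (1, 64, 50, 83)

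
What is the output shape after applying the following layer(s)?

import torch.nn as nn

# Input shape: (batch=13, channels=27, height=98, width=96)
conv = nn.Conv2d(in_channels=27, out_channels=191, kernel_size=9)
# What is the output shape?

Input shape: (13, 27, 98, 96)
Output shape: (13, 191, 90, 88)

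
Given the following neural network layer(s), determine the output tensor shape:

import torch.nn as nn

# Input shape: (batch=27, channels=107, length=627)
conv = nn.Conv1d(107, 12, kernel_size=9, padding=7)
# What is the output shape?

Input shape: (27, 107, 627)
Output shape: (27, 12, 633)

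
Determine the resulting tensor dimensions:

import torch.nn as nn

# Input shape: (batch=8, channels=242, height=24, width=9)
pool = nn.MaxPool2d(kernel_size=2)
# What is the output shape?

Input shape: (8, 242, 24, 9)
Output shape: (8, 242, 12, 4)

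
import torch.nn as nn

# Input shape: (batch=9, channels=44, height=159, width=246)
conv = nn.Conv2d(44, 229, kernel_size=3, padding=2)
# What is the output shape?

Input shape: (9, 44, 159, 246)
Output shape: (9, 229, 161, 248)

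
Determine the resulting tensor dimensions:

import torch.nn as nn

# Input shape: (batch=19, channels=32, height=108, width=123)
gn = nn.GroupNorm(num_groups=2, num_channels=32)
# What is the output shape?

Input shape: (19, 32, 108, 123)
Output shape: (19, 32, 108, 123)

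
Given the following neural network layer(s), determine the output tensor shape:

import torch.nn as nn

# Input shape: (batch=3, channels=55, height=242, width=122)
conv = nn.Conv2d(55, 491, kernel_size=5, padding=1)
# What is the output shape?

Input shape: (3, 55, 242, 122)
Output shape: (3, 491, 240, 120)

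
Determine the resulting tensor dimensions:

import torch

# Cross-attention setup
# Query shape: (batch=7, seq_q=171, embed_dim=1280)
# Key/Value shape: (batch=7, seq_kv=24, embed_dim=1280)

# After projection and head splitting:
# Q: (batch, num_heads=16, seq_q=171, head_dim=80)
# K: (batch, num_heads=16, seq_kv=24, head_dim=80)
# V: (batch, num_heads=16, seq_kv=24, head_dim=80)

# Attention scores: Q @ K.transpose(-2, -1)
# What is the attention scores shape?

Input shape: (7, 171, 1280)
Output shape: (7, 16, 171, 24)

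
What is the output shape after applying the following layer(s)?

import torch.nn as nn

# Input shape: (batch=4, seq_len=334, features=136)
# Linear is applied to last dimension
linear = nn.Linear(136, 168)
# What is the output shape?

Input shape: (4, 334, 136)
Output shape: (4, 334, 168)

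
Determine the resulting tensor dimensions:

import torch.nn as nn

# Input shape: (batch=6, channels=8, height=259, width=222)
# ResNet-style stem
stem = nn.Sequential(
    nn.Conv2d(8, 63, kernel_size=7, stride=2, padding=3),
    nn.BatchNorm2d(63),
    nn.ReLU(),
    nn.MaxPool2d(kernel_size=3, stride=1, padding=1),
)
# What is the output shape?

Input shape: (6, 8, 259, 222)
  -> after Conv2d 7x7 stride=2: (6, 63, 130, 111)
Output shape: (6, 63, 130, 111)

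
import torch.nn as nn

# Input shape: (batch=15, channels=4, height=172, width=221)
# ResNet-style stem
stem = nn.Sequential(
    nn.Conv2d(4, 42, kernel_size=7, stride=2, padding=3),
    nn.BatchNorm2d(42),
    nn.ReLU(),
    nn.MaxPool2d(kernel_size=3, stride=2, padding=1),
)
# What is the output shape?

Input shape: (15, 4, 172, 221)
  -> after Conv2d 7x7 stride=2: (15, 42, 86, 111)
Output shape: (15, 42, 43, 56)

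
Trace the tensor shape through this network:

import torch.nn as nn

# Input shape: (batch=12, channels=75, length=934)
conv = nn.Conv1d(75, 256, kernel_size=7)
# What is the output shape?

Input shape: (12, 75, 934)
Output shape: (12, 256, 928)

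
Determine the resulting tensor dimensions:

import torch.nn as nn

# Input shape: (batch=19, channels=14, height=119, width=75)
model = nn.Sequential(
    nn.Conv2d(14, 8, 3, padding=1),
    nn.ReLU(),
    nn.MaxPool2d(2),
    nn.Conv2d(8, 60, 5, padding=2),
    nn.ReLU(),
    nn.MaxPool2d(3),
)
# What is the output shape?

Input shape: (19, 14, 119, 75)
  -> after first Conv2d: (19, 8, 119, 75)
  -> after first MaxPool2d: (19, 8, 59, 37)
  -> after second Conv2d: (19, 60, 59, 37)
Output shape: (19, 60, 19, 12)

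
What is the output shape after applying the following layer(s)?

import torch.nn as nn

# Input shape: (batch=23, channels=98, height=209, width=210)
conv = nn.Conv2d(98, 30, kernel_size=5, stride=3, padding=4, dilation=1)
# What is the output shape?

Input shape: (23, 98, 209, 210)
Output shape: (23, 30, 71, 72)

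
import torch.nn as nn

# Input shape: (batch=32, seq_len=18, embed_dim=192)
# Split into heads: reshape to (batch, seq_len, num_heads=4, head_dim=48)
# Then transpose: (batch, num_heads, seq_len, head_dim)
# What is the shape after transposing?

Input shape: (32, 18, 192)
  -> after reshape: (32, 18, 4, 48)
Output shape: (32, 4, 18, 48)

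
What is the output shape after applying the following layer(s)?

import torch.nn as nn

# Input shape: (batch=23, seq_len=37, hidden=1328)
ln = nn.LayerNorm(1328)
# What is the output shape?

Input shape: (23, 37, 1328)
Output shape: (23, 37, 1328)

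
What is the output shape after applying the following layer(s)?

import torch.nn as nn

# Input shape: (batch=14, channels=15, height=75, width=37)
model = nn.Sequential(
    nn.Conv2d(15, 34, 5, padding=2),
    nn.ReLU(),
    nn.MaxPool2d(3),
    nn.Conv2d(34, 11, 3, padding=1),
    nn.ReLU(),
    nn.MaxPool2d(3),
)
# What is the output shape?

Input shape: (14, 15, 75, 37)
  -> after first Conv2d: (14, 34, 75, 37)
  -> after first MaxPool2d: (14, 34, 25, 12)
  -> after second Conv2d: (14, 11, 25, 12)
Output shape: (14, 11, 8, 4)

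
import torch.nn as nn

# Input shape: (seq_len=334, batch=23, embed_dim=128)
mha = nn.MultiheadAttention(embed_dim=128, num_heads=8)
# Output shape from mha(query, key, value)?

Input shape: (334, 23, 128)
Output shape: (334, 23, 128)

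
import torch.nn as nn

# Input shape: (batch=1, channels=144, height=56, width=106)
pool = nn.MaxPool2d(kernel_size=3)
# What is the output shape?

Input shape: (1, 144, 56, 106)
Output shape: (1, 144, 18, 35)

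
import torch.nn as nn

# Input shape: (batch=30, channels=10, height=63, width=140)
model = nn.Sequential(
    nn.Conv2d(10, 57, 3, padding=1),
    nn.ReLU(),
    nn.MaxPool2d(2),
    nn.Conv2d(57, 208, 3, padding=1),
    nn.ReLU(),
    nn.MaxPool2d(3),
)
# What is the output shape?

Input shape: (30, 10, 63, 140)
  -> after first Conv2d: (30, 57, 63, 140)
  -> after first MaxPool2d: (30, 57, 31, 70)
  -> after second Conv2d: (30, 208, 31, 70)
Output shape: (30, 208, 10, 23)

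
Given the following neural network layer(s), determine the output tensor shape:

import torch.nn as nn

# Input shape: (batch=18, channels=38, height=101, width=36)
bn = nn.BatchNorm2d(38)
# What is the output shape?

Input shape: (18, 38, 101, 36)
Output shape: (18, 38, 101, 36)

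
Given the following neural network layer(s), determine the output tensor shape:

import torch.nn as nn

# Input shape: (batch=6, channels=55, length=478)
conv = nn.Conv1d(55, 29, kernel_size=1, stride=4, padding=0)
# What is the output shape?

Input shape: (6, 55, 478)
Output shape: (6, 29, 120)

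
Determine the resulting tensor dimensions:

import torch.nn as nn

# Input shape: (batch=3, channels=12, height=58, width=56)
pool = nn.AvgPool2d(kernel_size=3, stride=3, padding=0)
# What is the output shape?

Input shape: (3, 12, 58, 56)
Output shape: (3, 12, 19, 18)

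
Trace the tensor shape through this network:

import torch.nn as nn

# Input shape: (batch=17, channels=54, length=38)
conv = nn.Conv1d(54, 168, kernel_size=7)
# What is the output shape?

Input shape: (17, 54, 38)
Output shape: (17, 168, 32)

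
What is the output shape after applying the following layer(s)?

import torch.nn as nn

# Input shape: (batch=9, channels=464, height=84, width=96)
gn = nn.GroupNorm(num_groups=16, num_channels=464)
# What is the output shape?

Input shape: (9, 464, 84, 96)
Output shape: (9, 464, 84, 96)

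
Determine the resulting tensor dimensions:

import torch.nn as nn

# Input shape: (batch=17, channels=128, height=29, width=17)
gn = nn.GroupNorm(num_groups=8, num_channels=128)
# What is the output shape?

Input shape: (17, 128, 29, 17)
Output shape: (17, 128, 29, 17)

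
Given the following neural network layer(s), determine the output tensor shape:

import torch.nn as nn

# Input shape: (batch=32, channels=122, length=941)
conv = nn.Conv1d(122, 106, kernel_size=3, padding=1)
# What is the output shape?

Input shape: (32, 122, 941)
Output shape: (32, 106, 941)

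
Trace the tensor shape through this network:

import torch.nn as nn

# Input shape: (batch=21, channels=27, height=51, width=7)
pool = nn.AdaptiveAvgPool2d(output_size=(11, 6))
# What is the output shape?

Input shape: (21, 27, 51, 7)
Output shape: (21, 27, 11, 6)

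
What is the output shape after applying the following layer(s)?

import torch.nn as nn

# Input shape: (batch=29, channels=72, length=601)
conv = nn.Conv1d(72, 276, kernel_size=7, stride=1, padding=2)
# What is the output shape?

Input shape: (29, 72, 601)
Output shape: (29, 276, 599)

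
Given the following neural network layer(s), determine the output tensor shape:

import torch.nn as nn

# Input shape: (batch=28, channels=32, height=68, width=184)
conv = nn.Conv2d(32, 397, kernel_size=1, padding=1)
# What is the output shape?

Input shape: (28, 32, 68, 184)
Output shape: (28, 397, 70, 186)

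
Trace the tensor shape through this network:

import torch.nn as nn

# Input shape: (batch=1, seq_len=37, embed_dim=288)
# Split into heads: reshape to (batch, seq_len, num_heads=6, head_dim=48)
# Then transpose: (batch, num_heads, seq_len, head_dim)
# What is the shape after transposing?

Input shape: (1, 37, 288)
  -> after reshape: (1, 37, 6, 48)
Output shape: (1, 6, 37, 48)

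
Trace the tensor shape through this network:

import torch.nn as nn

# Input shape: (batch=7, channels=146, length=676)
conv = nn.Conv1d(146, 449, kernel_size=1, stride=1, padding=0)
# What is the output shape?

Input shape: (7, 146, 676)
Output shape: (7, 449, 676)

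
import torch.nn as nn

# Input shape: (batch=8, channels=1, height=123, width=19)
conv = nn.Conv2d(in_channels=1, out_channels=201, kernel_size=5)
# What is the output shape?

Input shape: (8, 1, 123, 19)
Output shape: (8, 201, 119, 15)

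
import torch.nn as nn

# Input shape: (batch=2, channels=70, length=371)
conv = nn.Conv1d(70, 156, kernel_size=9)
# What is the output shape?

Input shape: (2, 70, 371)
Output shape: (2, 156, 363)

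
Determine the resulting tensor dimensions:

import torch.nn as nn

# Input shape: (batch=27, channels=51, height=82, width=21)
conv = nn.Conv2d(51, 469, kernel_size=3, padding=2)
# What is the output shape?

Input shape: (27, 51, 82, 21)
Output shape: (27, 469, 84, 23)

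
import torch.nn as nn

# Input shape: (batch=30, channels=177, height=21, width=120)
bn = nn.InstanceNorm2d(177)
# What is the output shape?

Input shape: (30, 177, 21, 120)
Output shape: (30, 177, 21, 120)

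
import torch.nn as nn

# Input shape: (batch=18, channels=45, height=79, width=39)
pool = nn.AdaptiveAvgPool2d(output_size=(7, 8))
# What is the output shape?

Input shape: (18, 45, 79, 39)
Output shape: (18, 45, 7, 8)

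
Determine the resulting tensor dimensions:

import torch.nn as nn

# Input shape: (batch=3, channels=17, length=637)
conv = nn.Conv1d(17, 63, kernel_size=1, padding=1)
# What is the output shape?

Input shape: (3, 17, 637)
Output shape: (3, 63, 639)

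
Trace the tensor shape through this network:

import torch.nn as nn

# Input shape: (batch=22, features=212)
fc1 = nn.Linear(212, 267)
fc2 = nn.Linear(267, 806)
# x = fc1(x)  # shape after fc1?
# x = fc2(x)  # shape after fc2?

Input shape: (22, 212)
  -> after fc1: (22, 267)
Output shape: (22, 806)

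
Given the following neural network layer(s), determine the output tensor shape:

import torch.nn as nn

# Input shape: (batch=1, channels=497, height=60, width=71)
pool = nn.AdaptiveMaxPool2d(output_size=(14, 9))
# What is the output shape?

Input shape: (1, 497, 60, 71)
Output shape: (1, 497, 14, 9)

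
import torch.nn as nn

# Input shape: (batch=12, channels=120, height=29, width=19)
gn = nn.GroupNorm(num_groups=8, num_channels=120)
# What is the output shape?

Input shape: (12, 120, 29, 19)
Output shape: (12, 120, 29, 19)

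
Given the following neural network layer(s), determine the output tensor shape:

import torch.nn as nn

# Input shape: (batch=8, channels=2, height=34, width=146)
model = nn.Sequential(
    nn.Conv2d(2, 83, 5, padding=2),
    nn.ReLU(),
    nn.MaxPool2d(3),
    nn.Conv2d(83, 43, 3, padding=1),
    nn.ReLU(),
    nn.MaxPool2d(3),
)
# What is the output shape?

Input shape: (8, 2, 34, 146)
  -> after first Conv2d: (8, 83, 34, 146)
  -> after first MaxPool2d: (8, 83, 11, 48)
  -> after second Conv2d: (8, 43, 11, 48)
Output shape: (8, 43, 3, 16)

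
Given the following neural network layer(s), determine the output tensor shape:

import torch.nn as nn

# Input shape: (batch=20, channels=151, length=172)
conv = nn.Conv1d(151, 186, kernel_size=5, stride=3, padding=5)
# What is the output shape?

Input shape: (20, 151, 172)
Output shape: (20, 186, 60)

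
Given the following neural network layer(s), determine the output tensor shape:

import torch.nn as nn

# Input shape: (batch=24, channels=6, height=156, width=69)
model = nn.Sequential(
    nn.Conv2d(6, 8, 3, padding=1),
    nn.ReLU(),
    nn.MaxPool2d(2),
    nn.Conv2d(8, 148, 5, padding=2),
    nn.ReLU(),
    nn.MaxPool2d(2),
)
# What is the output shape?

Input shape: (24, 6, 156, 69)
  -> after first Conv2d: (24, 8, 156, 69)
  -> after first MaxPool2d: (24, 8, 78, 34)
  -> after second Conv2d: (24, 148, 78, 34)
Output shape: (24, 148, 39, 17)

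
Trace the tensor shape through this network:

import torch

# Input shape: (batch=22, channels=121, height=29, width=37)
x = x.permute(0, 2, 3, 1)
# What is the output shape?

Input shape: (22, 121, 29, 37)
Output shape: (22, 29, 37, 121)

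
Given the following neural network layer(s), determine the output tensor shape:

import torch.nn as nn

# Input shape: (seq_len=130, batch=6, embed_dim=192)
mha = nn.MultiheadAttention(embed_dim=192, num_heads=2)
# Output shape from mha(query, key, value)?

Input shape: (130, 6, 192)
Output shape: (130, 6, 192)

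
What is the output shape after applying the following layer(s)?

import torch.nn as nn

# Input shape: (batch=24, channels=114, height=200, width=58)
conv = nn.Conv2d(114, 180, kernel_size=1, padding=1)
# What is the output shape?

Input shape: (24, 114, 200, 58)
Output shape: (24, 180, 202, 60)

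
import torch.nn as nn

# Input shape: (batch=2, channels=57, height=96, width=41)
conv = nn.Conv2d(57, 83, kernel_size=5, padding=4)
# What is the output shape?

Input shape: (2, 57, 96, 41)
Output shape: (2, 83, 100, 45)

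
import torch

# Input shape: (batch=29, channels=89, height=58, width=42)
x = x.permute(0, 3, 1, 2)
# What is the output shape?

Input shape: (29, 89, 58, 42)
Output shape: (29, 42, 89, 58)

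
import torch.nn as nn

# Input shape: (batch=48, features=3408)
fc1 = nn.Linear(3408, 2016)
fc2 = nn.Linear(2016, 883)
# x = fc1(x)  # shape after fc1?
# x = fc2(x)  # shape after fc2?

Input shape: (48, 3408)
  -> after fc1: (48, 2016)
Output shape: (48, 883)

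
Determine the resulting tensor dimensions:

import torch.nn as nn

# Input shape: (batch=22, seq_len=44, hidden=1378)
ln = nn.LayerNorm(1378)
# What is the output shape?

Input shape: (22, 44, 1378)
Output shape: (22, 44, 1378)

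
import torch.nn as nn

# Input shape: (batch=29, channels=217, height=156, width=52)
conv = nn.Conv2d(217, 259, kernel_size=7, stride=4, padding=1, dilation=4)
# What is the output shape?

Input shape: (29, 217, 156, 52)
Output shape: (29, 259, 34, 8)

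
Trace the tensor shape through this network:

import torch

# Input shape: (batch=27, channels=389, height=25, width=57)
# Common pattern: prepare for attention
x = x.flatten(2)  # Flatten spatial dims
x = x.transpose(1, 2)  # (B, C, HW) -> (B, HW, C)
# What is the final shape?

Input shape: (27, 389, 25, 57)
  -> after flatten(2): (27, 389, 1425)
Output shape: (27, 1425, 389)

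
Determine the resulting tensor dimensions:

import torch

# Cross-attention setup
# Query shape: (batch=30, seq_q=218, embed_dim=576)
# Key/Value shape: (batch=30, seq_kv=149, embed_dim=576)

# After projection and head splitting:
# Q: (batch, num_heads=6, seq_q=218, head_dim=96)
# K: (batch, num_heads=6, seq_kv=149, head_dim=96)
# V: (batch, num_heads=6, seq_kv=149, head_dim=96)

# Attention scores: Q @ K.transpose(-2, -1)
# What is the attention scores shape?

Input shape: (30, 218, 576)
Output shape: (30, 6, 218, 149)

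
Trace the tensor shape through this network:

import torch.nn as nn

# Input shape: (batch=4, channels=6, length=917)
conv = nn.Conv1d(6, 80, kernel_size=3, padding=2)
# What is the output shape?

Input shape: (4, 6, 917)
Output shape: (4, 80, 919)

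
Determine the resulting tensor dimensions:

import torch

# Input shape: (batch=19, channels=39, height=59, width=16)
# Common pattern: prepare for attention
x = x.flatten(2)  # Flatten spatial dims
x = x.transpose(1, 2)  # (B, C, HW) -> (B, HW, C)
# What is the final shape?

Input shape: (19, 39, 59, 16)
  -> after flatten(2): (19, 39, 944)
Output shape: (19, 944, 39)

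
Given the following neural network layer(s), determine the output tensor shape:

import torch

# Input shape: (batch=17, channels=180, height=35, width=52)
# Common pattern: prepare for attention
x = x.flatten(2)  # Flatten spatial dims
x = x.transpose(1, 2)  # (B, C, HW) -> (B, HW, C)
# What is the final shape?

Input shape: (17, 180, 35, 52)
  -> after flatten(2): (17, 180, 1820)
Output shape: (17, 1820, 180)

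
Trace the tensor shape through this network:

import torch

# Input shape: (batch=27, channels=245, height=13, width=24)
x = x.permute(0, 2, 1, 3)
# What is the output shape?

Input shape: (27, 245, 13, 24)
Output shape: (27, 13, 245, 24)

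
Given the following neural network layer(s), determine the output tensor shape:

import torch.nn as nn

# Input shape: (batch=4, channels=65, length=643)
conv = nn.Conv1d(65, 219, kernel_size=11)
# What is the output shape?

Input shape: (4, 65, 643)
Output shape: (4, 219, 633)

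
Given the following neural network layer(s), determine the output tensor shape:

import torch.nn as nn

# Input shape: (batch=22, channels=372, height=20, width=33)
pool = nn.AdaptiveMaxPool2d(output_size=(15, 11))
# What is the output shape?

Input shape: (22, 372, 20, 33)
Output shape: (22, 372, 15, 11)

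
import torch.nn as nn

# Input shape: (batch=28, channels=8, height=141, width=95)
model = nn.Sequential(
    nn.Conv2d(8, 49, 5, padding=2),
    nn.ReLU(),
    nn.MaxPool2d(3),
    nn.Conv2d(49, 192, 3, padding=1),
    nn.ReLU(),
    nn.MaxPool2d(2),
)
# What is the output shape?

Input shape: (28, 8, 141, 95)
  -> after first Conv2d: (28, 49, 141, 95)
  -> after first MaxPool2d: (28, 49, 47, 31)
  -> after second Conv2d: (28, 192, 47, 31)
Output shape: (28, 192, 23, 15)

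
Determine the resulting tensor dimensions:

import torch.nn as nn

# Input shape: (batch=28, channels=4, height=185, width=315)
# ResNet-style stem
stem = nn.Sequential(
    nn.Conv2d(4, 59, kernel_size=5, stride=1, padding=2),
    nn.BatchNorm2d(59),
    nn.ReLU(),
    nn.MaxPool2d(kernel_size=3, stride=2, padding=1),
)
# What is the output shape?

Input shape: (28, 4, 185, 315)
  -> after Conv2d 5x5 stride=1: (28, 59, 185, 315)
Output shape: (28, 59, 93, 158)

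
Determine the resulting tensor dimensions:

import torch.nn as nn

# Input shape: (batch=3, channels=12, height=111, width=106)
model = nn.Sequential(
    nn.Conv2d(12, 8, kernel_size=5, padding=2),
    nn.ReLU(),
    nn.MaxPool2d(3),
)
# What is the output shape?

Input shape: (3, 12, 111, 106)
  -> after Conv2d: (3, 8, 111, 106)
  -> after ReLU: (3, 8, 111, 106)
Output shape: (3, 8, 37, 35)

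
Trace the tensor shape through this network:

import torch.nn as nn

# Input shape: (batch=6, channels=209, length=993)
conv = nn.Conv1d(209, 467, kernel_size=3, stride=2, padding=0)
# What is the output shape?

Input shape: (6, 209, 993)
Output shape: (6, 467, 496)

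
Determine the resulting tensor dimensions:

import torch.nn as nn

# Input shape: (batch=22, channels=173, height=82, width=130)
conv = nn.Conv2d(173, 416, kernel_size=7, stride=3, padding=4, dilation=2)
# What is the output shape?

Input shape: (22, 173, 82, 130)
Output shape: (22, 416, 26, 42)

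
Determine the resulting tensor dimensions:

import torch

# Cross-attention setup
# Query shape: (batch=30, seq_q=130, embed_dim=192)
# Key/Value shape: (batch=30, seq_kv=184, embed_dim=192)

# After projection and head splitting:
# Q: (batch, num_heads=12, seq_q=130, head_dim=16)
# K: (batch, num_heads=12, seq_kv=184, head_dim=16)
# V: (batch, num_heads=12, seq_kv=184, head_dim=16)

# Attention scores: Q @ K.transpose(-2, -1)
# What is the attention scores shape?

Input shape: (30, 130, 192)
Output shape: (30, 12, 130, 184)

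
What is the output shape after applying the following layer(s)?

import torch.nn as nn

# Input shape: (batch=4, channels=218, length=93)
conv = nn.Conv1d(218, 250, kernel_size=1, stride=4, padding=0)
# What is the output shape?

Input shape: (4, 218, 93)
Output shape: (4, 250, 24)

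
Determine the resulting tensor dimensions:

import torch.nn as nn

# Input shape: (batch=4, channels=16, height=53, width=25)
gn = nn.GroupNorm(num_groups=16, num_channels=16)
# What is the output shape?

Input shape: (4, 16, 53, 25)
Output shape: (4, 16, 53, 25)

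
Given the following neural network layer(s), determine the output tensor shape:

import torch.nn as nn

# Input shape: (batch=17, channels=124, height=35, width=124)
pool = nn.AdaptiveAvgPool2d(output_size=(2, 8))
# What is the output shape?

Input shape: (17, 124, 35, 124)
Output shape: (17, 124, 2, 8)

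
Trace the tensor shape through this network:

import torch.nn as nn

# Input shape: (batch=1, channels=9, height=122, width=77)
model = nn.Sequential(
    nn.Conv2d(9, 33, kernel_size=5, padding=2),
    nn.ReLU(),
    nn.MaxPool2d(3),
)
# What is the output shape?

Input shape: (1, 9, 122, 77)
  -> after Conv2d: (1, 33, 122, 77)
  -> after ReLU: (1, 33, 122, 77)
Output shape: (1, 33, 40, 25)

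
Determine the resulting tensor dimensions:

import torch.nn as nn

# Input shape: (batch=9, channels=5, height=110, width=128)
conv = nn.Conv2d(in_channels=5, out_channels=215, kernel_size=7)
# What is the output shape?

Input shape: (9, 5, 110, 128)
Output shape: (9, 215, 104, 122)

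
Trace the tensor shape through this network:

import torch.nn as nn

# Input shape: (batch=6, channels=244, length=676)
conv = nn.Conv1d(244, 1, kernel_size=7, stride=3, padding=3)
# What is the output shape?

Input shape: (6, 244, 676)
Output shape: (6, 1, 226)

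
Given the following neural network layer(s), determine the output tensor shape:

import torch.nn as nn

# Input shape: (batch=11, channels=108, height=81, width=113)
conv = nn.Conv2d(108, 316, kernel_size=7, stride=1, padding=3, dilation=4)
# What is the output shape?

Input shape: (11, 108, 81, 113)
Output shape: (11, 316, 63, 95)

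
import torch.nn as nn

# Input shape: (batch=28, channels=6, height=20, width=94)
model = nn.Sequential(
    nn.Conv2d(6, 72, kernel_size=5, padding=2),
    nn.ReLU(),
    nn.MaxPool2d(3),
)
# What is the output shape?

Input shape: (28, 6, 20, 94)
  -> after Conv2d: (28, 72, 20, 94)
  -> after ReLU: (28, 72, 20, 94)
Output shape: (28, 72, 6, 31)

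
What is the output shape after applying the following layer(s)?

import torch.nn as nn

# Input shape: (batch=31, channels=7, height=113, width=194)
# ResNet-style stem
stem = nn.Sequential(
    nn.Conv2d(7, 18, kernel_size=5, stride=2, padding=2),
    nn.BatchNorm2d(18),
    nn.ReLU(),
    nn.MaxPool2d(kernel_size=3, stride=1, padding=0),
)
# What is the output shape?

Input shape: (31, 7, 113, 194)
  -> after Conv2d 5x5 stride=2: (31, 18, 57, 97)
Output shape: (31, 18, 55, 95)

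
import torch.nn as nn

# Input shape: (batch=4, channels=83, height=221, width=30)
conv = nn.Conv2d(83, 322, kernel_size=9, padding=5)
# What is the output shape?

Input shape: (4, 83, 221, 30)
Output shape: (4, 322, 223, 32)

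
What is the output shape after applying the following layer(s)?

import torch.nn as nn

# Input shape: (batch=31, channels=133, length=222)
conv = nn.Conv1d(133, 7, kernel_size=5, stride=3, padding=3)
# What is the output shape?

Input shape: (31, 133, 222)
Output shape: (31, 7, 75)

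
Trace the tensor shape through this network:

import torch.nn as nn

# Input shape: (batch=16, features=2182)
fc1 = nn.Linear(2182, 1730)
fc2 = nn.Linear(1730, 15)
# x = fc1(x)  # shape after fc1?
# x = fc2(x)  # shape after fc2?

Input shape: (16, 2182)
  -> after fc1: (16, 1730)
Output shape: (16, 15)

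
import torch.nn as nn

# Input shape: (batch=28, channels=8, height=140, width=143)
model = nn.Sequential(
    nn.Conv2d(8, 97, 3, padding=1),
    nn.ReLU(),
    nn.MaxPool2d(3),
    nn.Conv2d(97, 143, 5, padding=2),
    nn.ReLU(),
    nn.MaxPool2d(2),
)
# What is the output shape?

Input shape: (28, 8, 140, 143)
  -> after first Conv2d: (28, 97, 140, 143)
  -> after first MaxPool2d: (28, 97, 46, 47)
  -> after second Conv2d: (28, 143, 46, 47)
Output shape: (28, 143, 23, 23)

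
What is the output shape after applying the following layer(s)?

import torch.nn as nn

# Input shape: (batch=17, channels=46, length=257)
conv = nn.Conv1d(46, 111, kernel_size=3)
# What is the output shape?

Input shape: (17, 46, 257)
Output shape: (17, 111, 255)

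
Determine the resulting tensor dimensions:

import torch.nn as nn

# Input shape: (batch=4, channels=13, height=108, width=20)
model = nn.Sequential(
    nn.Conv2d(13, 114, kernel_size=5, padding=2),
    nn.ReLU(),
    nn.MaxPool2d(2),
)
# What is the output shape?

Input shape: (4, 13, 108, 20)
  -> after Conv2d: (4, 114, 108, 20)
  -> after ReLU: (4, 114, 108, 20)
Output shape: (4, 114, 54, 10)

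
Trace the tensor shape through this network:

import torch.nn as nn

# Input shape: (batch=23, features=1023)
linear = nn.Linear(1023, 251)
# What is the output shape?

Input shape: (23, 1023)
Output shape: (23, 251)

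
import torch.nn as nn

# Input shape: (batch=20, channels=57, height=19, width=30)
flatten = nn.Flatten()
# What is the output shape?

Input shape: (20, 57, 19, 30)
Output shape: (20, 32490)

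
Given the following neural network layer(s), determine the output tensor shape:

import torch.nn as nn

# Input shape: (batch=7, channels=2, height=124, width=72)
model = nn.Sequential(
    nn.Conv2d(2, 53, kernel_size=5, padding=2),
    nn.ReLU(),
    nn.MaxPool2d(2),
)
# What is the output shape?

Input shape: (7, 2, 124, 72)
  -> after Conv2d: (7, 53, 124, 72)
  -> after ReLU: (7, 53, 124, 72)
Output shape: (7, 53, 62, 36)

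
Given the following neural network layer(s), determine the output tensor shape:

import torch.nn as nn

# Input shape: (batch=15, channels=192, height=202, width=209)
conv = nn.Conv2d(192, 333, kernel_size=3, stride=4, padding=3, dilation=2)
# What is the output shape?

Input shape: (15, 192, 202, 209)
Output shape: (15, 333, 51, 53)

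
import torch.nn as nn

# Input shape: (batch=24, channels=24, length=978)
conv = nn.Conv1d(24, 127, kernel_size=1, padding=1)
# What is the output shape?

Input shape: (24, 24, 978)
Output shape: (24, 127, 980)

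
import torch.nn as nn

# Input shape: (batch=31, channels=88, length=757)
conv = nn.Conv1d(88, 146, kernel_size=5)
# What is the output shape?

Input shape: (31, 88, 757)
Output shape: (31, 146, 753)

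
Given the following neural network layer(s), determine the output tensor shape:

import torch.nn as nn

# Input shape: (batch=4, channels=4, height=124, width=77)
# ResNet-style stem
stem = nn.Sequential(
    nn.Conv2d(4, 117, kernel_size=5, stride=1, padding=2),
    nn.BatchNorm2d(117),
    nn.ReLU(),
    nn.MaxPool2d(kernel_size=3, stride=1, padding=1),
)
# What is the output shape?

Input shape: (4, 4, 124, 77)
  -> after Conv2d 5x5 stride=1: (4, 117, 124, 77)
Output shape: (4, 117, 124, 77)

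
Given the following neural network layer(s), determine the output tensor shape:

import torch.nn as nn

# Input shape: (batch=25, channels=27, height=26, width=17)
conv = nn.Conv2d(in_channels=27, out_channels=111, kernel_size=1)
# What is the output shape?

Input shape: (25, 27, 26, 17)
Output shape: (25, 111, 26, 17)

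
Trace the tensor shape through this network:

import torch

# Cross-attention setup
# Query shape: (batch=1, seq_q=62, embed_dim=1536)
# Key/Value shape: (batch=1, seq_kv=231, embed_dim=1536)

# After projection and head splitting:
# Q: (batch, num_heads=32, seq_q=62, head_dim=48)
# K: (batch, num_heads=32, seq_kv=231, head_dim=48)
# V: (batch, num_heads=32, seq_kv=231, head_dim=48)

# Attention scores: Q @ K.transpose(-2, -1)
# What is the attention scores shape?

Input shape: (1, 62, 1536)
Output shape: (1, 32, 62, 231)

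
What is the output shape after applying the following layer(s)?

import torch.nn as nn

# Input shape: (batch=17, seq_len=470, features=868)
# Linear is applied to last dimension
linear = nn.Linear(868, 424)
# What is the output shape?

Input shape: (17, 470, 868)
Output shape: (17, 470, 424)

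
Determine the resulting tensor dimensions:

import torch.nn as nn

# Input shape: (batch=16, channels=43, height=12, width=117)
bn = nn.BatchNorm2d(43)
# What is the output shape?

Input shape: (16, 43, 12, 117)
Output shape: (16, 43, 12, 117)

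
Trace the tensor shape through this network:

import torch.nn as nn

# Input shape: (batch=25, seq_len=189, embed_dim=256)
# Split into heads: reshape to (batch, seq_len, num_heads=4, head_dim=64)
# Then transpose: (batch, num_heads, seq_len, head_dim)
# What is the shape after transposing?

Input shape: (25, 189, 256)
  -> after reshape: (25, 189, 4, 64)
Output shape: (25, 4, 189, 64)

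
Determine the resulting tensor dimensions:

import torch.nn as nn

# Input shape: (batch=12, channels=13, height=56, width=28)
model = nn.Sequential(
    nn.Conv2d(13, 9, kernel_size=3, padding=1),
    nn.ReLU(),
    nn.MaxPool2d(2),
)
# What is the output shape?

Input shape: (12, 13, 56, 28)
  -> after Conv2d: (12, 9, 56, 28)
  -> after ReLU: (12, 9, 56, 28)
Output shape: (12, 9, 28, 14)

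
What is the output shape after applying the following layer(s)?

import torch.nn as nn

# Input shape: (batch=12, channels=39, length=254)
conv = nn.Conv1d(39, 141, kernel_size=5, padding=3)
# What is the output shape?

Input shape: (12, 39, 254)
Output shape: (12, 141, 256)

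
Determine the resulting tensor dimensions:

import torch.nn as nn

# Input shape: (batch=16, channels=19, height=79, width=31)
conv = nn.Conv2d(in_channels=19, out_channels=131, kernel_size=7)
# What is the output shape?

Input shape: (16, 19, 79, 31)
Output shape: (16, 131, 73, 25)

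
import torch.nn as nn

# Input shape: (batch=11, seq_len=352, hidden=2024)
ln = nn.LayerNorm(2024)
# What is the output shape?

Input shape: (11, 352, 2024)
Output shape: (11, 352, 2024)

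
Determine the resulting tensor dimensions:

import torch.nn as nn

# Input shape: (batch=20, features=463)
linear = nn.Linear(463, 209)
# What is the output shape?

Input shape: (20, 463)
Output shape: (20, 209)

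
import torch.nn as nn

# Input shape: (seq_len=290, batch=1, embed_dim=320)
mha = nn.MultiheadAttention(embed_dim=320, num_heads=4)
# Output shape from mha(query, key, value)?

Input shape: (290, 1, 320)
Output shape: (290, 1, 320)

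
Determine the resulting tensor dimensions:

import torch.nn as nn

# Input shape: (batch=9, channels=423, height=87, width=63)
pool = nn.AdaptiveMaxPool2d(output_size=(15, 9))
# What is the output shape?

Input shape: (9, 423, 87, 63)
Output shape: (9, 423, 15, 9)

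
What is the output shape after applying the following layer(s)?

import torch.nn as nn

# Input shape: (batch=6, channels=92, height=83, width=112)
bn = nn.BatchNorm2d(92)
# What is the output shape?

Input shape: (6, 92, 83, 112)
Output shape: (6, 92, 83, 112)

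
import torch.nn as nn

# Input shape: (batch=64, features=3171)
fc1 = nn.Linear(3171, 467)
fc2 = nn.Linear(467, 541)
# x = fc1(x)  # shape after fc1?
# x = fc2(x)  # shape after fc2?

Input shape: (64, 3171)
  -> after fc1: (64, 467)
Output shape: (64, 541)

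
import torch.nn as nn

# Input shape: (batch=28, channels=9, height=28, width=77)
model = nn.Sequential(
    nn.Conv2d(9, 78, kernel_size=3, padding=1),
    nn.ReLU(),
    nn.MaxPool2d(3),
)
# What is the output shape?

Input shape: (28, 9, 28, 77)
  -> after Conv2d: (28, 78, 28, 77)
  -> after ReLU: (28, 78, 28, 77)
Output shape: (28, 78, 9, 25)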